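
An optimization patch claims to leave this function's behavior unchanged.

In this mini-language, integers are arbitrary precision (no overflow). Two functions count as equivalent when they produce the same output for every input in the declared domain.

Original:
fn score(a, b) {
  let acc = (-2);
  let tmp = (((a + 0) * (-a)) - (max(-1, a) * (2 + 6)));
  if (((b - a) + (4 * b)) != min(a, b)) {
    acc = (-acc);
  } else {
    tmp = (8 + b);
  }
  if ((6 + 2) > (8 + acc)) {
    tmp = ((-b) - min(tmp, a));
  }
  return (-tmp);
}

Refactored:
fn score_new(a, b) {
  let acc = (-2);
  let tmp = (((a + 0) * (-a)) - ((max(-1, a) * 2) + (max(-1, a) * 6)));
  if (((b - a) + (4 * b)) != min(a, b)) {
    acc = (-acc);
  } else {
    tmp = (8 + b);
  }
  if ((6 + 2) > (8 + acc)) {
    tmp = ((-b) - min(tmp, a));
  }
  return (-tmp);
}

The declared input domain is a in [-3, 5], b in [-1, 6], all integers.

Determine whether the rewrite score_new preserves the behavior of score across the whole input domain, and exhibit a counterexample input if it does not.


Behavior is preserved: although min/max/abs usage differs, constant usage differs, arithmetic usage differs, the outputs never diverge.
Tracing a=1, b=6: score: acc=-2, then tmp=-9, then (((b - a) + (4 * b)) != min(a, b)) is true, then acc=2, then ((6 + 2) > (8 + acc)) is false, then returns 9 | score_new: acc=-2, then tmp=-9, then (((b - a) + (4 * b)) != min(a, b)) is true, then acc=2, then ((6 + 2) > (8 + acc)) is false, then returns 9 — matching result 9.
An exhaustive pass over the 72 declared inputs shows identical outputs.
verdict: equivalent


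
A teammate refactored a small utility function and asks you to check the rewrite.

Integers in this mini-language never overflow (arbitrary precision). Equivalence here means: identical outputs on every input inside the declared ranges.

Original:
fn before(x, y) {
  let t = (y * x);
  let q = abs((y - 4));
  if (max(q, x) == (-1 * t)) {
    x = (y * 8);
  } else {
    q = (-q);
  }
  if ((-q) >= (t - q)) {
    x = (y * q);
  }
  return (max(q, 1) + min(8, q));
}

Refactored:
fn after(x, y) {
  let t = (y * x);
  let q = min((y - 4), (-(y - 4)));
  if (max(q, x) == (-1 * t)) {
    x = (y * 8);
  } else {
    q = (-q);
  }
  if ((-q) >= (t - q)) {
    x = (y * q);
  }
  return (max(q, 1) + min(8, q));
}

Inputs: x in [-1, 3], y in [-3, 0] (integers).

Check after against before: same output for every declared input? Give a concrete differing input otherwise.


Take x=-1, y=-3.
before: t = 3; q = 7; (max(q, x) == (-1 * t)) -> false; q = -7; ((-q) >= (t - q)) -> false; return -6
after: t = 3; q = -7; (max(q, x) == (-1 * t)) -> false; q = 7; ((-q) >= (t - q)) -> false; return 14
-6 and 14 differ, so these are not the same function on this domain.
verdict: not equivalent; witness: x=-1, y=-3


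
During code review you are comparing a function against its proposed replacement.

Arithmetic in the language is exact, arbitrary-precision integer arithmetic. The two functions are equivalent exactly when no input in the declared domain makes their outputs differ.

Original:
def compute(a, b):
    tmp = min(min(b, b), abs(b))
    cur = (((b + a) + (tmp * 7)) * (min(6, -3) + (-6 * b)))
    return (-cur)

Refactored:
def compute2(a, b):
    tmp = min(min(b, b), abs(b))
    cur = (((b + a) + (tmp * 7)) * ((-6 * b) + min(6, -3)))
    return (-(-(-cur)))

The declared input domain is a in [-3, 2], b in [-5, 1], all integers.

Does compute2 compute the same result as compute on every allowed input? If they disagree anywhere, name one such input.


This is a faithful refactor — same computation, different form, but the computed results match everywhere.
As a probe, take a=0, b=1: compute runs tmp := 1 | cur := -72 | result 72; compute2 runs tmp := 1 | cur := -72 | result 72; both end at 72.
An exhaustive pass over the 42 declared inputs shows identical outputs.
verdict: equivalent


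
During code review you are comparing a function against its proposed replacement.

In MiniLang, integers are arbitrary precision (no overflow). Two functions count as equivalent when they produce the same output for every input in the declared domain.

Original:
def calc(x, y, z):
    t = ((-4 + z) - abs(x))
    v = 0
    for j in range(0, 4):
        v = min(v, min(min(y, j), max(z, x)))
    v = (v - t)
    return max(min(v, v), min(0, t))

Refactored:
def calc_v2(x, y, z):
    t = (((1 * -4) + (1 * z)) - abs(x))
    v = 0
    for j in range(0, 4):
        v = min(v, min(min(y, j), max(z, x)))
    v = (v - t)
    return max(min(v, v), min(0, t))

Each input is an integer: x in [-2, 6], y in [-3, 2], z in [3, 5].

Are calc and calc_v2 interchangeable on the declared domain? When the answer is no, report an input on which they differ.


Comparing the listings, the differences include: constant usage differs, and arithmetic usage differs.
Tracing x=5, y=1, z=5: calc: t = -4; v = 0; [j=0]; v = 0; [j=1]; v = 0; [j=2]; v = 0; [j=3]; v = 0; v = 4; return 4 | calc_v2: t = -4; v = 0; [j=0]; v = 0; [j=1]; v = 0; [j=2]; v = 0; [j=3]; v = 0; v = 4; return 4 — matching result 4.
An exhaustive pass over the 162 declared inputs shows identical outputs.
verdict: equivalent


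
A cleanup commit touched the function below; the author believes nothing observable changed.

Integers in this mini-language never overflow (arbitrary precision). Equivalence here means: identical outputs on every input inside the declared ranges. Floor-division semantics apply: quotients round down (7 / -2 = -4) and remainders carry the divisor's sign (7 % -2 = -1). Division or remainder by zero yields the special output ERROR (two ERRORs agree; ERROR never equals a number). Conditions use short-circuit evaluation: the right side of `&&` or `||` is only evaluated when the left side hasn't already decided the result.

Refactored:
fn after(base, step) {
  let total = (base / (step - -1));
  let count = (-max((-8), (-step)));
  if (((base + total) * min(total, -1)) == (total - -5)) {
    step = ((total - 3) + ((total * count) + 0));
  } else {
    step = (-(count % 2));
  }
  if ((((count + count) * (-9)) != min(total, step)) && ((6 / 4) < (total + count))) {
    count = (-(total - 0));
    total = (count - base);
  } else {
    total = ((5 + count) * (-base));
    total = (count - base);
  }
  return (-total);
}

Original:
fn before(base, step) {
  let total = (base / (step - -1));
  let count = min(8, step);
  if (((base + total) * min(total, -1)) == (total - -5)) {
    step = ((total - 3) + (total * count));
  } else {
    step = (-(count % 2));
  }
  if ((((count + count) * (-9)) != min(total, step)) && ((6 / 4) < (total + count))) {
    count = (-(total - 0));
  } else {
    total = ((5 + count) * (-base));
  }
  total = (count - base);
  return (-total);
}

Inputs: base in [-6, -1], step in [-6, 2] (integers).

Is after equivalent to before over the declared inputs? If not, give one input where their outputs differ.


Side by side, the visible changes include: arithmetic usage differs; also constant usage differs; also min/max/abs usage differs; also statement counts differ.
Spot check at base=-4, step=-4 — before: total becomes 1; next count becomes -4; next (((base + total) * min(total, -1)) == (total - -5)) evaluates to false; next step becomes 0; next ((((count + count) * (-9)) != min(total, step)) && ((6 / 4) < (total + count))) evaluates to false; next total becomes 4; next total becomes 0; next final value 0. after: total becomes 1; next count becomes -4; next (((base + total) * min(total, -1)) == (total - -5)) evaluates to false; next step becomes 0; next ((((count + count) * (-9)) != min(total, step)) && ((6 / 4) < (total + count))) evaluates to false; next total becomes 4; next total becomes 0; next final value 0. Both give 0.
Sweeping the whole domain (54 inputs) finds no disagreement.
verdict: equivalent


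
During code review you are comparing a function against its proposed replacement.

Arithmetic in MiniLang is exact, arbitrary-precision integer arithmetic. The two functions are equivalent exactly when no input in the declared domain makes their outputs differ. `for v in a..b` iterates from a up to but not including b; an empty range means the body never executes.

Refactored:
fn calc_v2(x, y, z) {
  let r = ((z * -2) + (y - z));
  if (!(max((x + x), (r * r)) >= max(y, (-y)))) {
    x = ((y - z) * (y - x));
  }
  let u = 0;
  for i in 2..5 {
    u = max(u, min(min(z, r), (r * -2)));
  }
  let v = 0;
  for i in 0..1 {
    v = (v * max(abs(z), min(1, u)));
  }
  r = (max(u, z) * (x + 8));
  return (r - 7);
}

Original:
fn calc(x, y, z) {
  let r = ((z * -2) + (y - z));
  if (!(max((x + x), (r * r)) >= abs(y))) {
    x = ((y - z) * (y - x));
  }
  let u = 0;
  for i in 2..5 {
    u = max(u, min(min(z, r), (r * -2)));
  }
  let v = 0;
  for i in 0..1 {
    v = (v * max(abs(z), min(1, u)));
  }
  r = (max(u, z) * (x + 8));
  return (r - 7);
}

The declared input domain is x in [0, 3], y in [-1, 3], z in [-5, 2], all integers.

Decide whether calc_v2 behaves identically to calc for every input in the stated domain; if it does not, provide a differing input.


Equivalent — the differences include min/max/abs usage differs, yet no declared input distinguishes the two.
Tracing x=1, y=2, z=2: calc: r becomes -4; next (!(max((x + x), (r * r)) >= abs(y))) evaluates to false; next u becomes 0; next at i=2:; next u becomes 0; next at i=3:; next u becomes 0; next at i=4:; next u becomes 0; next v becomes 0; next at i=0:; next v becomes 0; next r becomes 18; next final value 11 | calc_v2: r becomes -4; next (!(max((x + x), (r * r)) >= max(y, (-y)))) evaluates to false; next u becomes 0; next at i=2:; next u becomes 0; next at i=3:; next u becomes 0; next at i=4:; next u becomes 0; next v becomes 0; next at i=0:; next v becomes 0; next r becomes 18; next final value 11 — matching result 11.
Every one of the 160 inputs gives matching results.
verdict: equivalent


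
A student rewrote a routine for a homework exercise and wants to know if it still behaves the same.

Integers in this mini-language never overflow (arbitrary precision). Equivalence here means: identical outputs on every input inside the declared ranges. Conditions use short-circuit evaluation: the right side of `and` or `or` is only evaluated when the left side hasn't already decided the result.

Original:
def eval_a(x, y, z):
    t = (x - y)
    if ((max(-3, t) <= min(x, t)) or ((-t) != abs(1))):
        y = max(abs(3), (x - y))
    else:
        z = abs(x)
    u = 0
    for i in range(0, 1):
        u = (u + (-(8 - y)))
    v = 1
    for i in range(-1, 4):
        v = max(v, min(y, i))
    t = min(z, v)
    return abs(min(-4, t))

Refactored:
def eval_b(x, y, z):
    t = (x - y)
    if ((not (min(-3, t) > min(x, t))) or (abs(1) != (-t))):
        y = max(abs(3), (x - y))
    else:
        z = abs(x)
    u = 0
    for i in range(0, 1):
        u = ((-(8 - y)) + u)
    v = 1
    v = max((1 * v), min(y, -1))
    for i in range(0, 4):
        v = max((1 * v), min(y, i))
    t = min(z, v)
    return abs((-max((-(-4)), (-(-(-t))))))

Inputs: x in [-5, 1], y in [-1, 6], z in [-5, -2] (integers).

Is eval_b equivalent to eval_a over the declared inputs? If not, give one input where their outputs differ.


There is a counterexample at x=-2, y=-1, z=-5: 4 on one side, 5 on the other.
eval_a: t = -1; ((max(-3, t) <= min(x, t)) or ((-t) != abs(1))) -> false; z = 2; u = 0; [i=0]; u = -9; v = 1; [i=-1]; v = 1; [i=0]; v = 1; [i=1]; v = 1; [i=2]; v = 1; [i=3]; v = 1; t = 1; return 4
eval_b: t = -1; ((not (min(-3, t) > min(x, t))) or (abs(1) != (-t))) -> true; y = 3; u = 0; [i=0]; u = -5; v = 1; v = 1; [i=0]; v = 1; [i=1]; v = 1; [i=2]; v = 2; [i=3]; v = 3; t = -5; return 5
verdict: not equivalent; witness: x=-2, y=-1, z=-5


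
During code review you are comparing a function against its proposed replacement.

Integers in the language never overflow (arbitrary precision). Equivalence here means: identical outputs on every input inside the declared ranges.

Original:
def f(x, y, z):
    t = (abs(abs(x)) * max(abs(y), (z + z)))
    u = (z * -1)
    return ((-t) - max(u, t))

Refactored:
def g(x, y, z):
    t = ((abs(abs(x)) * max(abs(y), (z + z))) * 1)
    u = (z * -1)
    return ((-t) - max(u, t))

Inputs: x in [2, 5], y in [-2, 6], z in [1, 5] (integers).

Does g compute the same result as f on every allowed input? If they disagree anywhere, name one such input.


Differences: constant usage differs; arithmetic usage differs — yet all 180 inputs agree.
verdict: equivalent


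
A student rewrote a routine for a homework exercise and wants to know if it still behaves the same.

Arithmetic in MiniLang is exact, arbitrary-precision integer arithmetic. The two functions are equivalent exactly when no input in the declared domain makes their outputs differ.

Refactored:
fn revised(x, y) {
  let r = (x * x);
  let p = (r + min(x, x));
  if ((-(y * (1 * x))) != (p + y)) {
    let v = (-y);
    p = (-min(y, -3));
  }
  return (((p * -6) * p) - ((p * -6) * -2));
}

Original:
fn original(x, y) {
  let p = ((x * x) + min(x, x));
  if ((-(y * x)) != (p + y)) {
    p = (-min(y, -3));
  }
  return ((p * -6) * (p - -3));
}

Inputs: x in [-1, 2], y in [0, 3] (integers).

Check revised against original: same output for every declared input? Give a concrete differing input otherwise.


Run the pair on x=0, y=1.
original: p = 0; ((-(y * x)) != (p + y)) -> true; p = 3; return -108
revised: r = 0; p = 0; ((-(y * (1 * x))) != (p + y)) -> true; v = -1; p = 3; return -90
-108 vs -90 — the two versions disagree here.
verdict: not equivalent; witness: x=0, y=1


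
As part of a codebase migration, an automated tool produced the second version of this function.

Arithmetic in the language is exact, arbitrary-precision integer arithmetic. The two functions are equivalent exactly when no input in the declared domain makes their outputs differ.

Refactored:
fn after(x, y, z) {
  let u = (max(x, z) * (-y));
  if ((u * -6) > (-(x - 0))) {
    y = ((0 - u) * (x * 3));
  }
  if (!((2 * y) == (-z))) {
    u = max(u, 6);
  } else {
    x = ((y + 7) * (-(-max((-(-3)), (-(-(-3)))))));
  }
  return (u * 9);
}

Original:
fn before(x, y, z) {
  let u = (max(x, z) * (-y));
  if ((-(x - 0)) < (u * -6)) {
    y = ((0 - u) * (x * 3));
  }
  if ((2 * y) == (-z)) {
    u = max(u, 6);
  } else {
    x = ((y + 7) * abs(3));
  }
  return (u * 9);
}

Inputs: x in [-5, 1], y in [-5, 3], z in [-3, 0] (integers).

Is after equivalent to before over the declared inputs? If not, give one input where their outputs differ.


x=-5, y=-5, z=-3 yields -135 from before but 54 from after.
verdict: not equivalent; witness: x=-5, y=-5, z=-3


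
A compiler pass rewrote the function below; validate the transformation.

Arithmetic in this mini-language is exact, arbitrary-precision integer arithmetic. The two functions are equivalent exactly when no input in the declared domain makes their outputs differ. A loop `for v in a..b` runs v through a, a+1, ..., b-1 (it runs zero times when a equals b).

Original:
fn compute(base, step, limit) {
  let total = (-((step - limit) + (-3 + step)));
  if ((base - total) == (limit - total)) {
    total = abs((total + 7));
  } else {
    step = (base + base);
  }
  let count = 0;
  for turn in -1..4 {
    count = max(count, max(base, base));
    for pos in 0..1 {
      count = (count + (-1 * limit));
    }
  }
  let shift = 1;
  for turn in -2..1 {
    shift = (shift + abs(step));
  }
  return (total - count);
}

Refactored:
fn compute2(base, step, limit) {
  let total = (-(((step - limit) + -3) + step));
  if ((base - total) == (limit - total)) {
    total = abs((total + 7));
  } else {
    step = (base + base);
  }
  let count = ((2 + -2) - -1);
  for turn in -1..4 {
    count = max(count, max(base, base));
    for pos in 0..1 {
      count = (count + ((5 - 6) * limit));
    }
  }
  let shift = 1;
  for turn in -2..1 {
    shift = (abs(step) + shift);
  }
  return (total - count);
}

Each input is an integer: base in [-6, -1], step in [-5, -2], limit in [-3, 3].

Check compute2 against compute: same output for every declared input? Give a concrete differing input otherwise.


At base=-6, step=-5, limit=-3: compute gives -5, compute2 gives -6.
verdict: not equivalent; witness: base=-6, step=-5, limit=-3


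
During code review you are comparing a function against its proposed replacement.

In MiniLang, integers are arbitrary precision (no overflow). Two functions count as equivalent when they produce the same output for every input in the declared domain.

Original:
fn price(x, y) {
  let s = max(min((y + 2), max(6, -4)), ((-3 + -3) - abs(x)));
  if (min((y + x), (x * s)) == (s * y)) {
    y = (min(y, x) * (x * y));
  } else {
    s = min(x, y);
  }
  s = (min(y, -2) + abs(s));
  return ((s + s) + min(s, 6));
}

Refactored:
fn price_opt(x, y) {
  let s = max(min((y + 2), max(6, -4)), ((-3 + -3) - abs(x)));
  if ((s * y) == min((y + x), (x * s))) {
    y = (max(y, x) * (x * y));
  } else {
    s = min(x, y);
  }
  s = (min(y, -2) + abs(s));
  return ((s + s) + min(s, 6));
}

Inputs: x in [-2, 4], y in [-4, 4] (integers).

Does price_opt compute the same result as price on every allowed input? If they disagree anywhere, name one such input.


The rewrite breaks on x=2, y=-2, where the results are -6 and -24.
price: s becomes 0; next (min((y + x), (x * s)) == (s * y)) evaluates to true; next y becomes 8; next s becomes -2; next final value -6
price_opt: s becomes 0; next ((s * y) == min((y + x), (x * s))) evaluates to true; next y becomes -8; next s becomes -8; next final value -24
verdict: not equivalent; witness: x=2, y=-2


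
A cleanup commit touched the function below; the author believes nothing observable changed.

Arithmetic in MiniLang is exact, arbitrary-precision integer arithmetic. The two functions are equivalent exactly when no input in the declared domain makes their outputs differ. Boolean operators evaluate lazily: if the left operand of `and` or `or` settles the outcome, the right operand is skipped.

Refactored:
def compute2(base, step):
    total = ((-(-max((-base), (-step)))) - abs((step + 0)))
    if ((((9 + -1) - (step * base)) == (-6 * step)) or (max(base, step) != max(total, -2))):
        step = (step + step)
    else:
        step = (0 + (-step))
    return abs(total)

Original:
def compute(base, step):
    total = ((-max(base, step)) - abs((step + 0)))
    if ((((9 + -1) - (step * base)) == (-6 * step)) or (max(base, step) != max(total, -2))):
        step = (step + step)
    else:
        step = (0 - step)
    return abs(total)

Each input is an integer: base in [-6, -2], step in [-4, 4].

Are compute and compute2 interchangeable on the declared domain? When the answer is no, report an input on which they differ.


Run the pair on base=-6, step=-4.
compute: total := 0 | ((((9 + -1) - (step * base)) == (-6 * step)) or (max(base, step) != max(total, -2))): true | step := -8 | result 0
compute2: total := 2 | ((((9 + -1) - (step * base)) == (-6 * step)) or (max(base, step) != max(total, -2))): true | step := -8 | result 2
0 != 2, so the rewrite changes behavior.
verdict: not equivalent; witness: base=-6, step=-4


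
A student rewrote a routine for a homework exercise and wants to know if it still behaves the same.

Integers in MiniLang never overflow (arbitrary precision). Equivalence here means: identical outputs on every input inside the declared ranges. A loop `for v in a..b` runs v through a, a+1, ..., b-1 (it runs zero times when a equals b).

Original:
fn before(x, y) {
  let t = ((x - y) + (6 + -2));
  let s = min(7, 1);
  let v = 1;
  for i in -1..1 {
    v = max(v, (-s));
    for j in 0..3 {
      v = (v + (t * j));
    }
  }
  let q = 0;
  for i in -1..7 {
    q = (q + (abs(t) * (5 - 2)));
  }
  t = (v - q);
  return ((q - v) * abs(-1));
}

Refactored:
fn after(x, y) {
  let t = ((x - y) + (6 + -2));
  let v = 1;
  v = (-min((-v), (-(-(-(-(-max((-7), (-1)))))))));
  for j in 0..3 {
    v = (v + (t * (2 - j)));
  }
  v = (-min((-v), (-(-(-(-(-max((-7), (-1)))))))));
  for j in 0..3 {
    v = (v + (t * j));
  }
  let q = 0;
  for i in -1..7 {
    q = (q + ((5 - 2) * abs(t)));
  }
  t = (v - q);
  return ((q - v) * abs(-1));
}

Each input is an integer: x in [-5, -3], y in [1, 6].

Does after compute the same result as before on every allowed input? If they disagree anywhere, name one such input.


This is a faithful refactor — local variable names differ; and constant usage differs; and statement counts differ; and min/max/abs usage differs; and loop structure differs; and arithmetic usage differs, but the computed results match everywhere.
As a probe, take x=-5, y=3: before runs t := -4 | s := 1 | v := 1 | iter i=-1: | v := 1 | iter j=0: | v := 1 | iter j=1: | v := -3 | iter j=2: | v := -11 | iter i=0: | v := -1 | iter j=0: | v := -1 | iter j=1: | v := -5 | iter j=2: | v := -13 | q := 0 | iter i=-1: | q := 12 | iter i=0: | q := 24 | iter i=1: | q := 36 | iter i=2: | q := 48 | iter i=3: | q := 60 | iter i=4: | q := 72 | iter i=5: | q := 84 | iter i=6: | q := 96 | t := -109 | result 109; after runs t := -4 | v := 1 | v := 1 | iter j=0: | v := -7 | iter j=1: | v := -11 | iter j=2: | v := -11 | v := -1 | iter j=0: | v := -1 | iter j=1: | v := -5 | iter j=2: | v := -13 | q := 0 | iter i=-1: | q := 12 | iter i=0: | q := 24 | iter i=1: | q := 36 | iter i=2: | q := 48 | iter i=3: | q := 60 | iter i=4: | q := 72 | iter i=5: | q := 84 | iter i=6: | q := 96 | t := -109 | result 109; both end at 109.
Every one of the 18 inputs gives matching results.
verdict: equivalent


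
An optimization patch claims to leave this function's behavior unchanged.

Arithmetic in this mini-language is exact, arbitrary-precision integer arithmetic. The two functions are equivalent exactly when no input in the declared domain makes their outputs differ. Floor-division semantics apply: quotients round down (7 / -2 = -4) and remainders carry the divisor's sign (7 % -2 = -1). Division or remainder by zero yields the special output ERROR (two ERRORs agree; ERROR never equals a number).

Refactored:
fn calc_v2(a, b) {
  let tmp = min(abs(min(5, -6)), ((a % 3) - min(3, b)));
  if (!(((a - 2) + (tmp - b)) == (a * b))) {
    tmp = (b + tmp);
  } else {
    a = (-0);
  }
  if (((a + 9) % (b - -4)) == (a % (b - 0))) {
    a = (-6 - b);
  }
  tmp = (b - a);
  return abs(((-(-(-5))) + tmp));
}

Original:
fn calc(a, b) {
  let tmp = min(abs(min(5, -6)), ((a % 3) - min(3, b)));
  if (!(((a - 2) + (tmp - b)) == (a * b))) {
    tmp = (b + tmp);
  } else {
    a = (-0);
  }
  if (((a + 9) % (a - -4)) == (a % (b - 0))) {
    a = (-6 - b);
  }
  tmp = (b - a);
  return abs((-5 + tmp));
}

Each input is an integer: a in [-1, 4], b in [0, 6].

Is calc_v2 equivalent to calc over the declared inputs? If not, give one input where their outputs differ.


Take a=-1, b=3.
calc: tmp=-1, then (!(((a - 2) + (tmp - b)) == (a * b))) is true, then tmp=2, then (((a + 9) % (a - -4)) == (a % (b - 0))) is true, then a=-9, then tmp=12, then returns 7
calc_v2: tmp=-1, then (!(((a - 2) + (tmp - b)) == (a * b))) is true, then tmp=2, then (((a + 9) % (b - -4)) == (a % (b - 0))) is false, then tmp=4, then returns 1
7 vs 1 — the two versions disagree here.
verdict: not equivalent; witness: a=-1, b=3


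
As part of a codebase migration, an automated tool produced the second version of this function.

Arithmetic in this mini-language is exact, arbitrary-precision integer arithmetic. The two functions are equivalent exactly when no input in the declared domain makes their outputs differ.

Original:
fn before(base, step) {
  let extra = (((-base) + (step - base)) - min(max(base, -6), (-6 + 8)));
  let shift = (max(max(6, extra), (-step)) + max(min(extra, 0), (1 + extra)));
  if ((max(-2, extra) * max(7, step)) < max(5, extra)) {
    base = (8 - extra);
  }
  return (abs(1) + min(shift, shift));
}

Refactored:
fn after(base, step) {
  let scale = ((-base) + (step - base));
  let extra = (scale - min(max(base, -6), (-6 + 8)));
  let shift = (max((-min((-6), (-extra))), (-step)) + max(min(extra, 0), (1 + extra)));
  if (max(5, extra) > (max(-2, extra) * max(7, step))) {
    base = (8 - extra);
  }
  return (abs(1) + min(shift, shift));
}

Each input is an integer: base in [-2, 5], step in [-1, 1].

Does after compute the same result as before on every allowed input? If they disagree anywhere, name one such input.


Behavior is preserved: although min/max/abs usage differs; local variable names differ; comparison usage differs; statement counts differ, the outputs never diverge.
As a probe, take base=2, step=0: before runs extra=-6, then shift=1, then ((max(-2, extra) * max(7, step)) < max(5, extra)) is true, then base=14, then returns 2; after runs scale=-4, then extra=-6, then shift=1, then (max(5, extra) > (max(-2, extra) * max(7, step))) is true, then base=14, then returns 2; both end at 2.
Sweeping the whole domain (24 inputs) finds no disagreement.
verdict: equivalent


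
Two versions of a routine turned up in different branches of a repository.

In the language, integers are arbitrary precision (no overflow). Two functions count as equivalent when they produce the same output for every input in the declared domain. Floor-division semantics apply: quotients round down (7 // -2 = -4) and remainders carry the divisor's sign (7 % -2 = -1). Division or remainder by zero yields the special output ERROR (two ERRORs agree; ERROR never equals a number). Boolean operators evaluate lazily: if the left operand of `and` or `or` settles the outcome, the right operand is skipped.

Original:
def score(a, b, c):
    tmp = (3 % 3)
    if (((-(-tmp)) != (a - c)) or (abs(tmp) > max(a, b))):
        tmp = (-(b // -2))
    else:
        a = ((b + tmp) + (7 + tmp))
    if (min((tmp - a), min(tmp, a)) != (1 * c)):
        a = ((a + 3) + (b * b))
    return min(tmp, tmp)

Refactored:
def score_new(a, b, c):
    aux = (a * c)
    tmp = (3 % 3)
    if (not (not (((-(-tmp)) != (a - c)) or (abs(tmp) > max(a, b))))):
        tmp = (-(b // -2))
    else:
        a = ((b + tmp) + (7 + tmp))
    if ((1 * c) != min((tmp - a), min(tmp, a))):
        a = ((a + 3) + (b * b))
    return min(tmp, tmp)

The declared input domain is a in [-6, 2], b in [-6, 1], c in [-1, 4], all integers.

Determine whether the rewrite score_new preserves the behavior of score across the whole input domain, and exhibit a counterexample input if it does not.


This is a faithful refactor — arithmetic usage differs, plus boolean connective usage differs, plus local variable names differ, plus statement counts differ, but the computed results match everywhere.
Spot check at a=-3, b=1, c=0 — score: tmp becomes 0; next (((-(-tmp)) != (a - c)) or (abs(tmp) > max(a, b))) evaluates to true; next tmp becomes 1; next (min((tmp - a), min(tmp, a)) != (1 * c)) evaluates to true; next a becomes 1; next final value 1. score_new: aux becomes 0; next tmp becomes 0; next (not (not (((-(-tmp)) != (a - c)) or (abs(tmp) > max(a, b))))) evaluates to true; next tmp becomes 1; next ((1 * c) != min((tmp - a), min(tmp, a))) evaluates to true; next a becomes 1; next final value 1. Both give 1.
An exhaustive pass over the 432 declared inputs shows identical outputs.
verdict: equivalent


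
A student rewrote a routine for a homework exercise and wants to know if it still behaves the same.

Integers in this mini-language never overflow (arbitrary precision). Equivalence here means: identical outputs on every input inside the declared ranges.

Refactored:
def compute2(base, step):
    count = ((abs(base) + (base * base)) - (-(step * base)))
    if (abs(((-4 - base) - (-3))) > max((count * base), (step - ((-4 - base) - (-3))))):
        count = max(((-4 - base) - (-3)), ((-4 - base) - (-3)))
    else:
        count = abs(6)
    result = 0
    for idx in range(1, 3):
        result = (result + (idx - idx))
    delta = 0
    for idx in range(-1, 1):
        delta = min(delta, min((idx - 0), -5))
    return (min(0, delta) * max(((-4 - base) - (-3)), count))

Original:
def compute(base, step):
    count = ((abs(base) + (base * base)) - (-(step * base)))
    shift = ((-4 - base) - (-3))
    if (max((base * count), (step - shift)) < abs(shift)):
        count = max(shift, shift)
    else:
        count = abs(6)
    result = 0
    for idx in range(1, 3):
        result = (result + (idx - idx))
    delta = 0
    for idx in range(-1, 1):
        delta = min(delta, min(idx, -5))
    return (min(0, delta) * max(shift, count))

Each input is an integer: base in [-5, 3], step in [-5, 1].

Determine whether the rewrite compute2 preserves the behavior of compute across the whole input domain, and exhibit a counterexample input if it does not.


This is a faithful refactor — arithmetic usage differs, and comparison usage differs, and constant usage differs, and statement counts differ, and local variable names differ, but the computed results match everywhere.
Spot check at base=3, step=-2 — compute: count := 6 | shift := -4 | (max((base * count), (step - shift)) < abs(shift)): false | count := 6 | result := 0 | iter idx=1: | result := 0 | iter idx=2: | result := 0 | delta := 0 | iter idx=-1: | delta := -5 | iter idx=0: | delta := -5 | result -30. compute2: count := 6 | (abs(((-4 - base) - (-3))) > max((count * base), (step - ((-4 - base) - (-3))))): false | count := 6 | result := 0 | iter idx=1: | result := 0 | iter idx=2: | result := 0 | delta := 0 | iter idx=-1: | delta := -5 | iter idx=0: | delta := -5 | result -30. Both give -30.
Checked all 63 inputs in the declared domain: the outputs agree on every one.
verdict: equivalent


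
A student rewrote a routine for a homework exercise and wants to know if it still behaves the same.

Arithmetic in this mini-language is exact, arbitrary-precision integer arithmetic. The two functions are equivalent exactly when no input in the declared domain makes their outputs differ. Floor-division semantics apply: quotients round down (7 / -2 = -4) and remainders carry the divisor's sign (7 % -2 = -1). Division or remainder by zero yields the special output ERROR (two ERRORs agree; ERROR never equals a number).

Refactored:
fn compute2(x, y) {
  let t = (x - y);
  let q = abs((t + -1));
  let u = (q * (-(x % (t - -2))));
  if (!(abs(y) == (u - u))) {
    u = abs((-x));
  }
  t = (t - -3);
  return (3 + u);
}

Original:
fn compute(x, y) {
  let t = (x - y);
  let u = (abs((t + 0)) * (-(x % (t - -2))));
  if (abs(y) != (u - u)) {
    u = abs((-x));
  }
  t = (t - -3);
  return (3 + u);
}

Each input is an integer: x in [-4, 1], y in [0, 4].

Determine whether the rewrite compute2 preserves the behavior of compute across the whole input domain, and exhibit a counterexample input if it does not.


The rewrite breaks on x=1, y=0, where the results are 2 and 3.
compute: t := 1 | u := -1 | (abs(y) != (u - u)): false | t := 4 | result 2
compute2: t := 1 | q := 0 | u := 0 | (!(abs(y) == (u - u))): false | t := 4 | result 3
verdict: not equivalent; witness: x=1, y=0


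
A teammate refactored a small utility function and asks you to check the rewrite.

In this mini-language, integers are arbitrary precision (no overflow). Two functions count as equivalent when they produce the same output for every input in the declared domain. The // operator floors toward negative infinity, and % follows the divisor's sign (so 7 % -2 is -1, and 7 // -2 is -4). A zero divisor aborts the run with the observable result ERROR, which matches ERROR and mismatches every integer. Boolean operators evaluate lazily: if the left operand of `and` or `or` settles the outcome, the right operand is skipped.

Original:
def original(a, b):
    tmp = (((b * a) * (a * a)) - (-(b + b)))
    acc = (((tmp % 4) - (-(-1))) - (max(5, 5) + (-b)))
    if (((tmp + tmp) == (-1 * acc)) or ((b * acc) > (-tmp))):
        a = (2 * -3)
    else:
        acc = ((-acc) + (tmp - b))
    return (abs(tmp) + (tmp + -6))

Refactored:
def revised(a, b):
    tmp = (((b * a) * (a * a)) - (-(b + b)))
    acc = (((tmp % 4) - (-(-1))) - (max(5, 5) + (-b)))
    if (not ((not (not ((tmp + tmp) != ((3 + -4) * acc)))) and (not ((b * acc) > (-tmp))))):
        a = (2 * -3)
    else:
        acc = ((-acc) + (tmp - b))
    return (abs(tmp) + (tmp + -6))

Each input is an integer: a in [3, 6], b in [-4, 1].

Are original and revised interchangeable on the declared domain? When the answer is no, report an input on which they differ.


The two are interchangeable: comparison usage differs; also constant usage differs; also arithmetic usage differs; also boolean connective usage differs, and every declared input agrees.
As a probe, take a=3, b=-4: original runs tmp=-116, then acc=-10, then (((tmp + tmp) == (-1 * acc)) or ((b * acc) > (-tmp))) is false, then acc=-102, then returns -6; revised runs tmp=-116, then acc=-10, then (not ((not (not ((tmp + tmp) != ((3 + -4) * acc)))) and (not ((b * acc) > (-tmp))))) is false, then acc=-102, then returns -6; both end at -6.
Sweeping the whole domain (24 inputs) finds no disagreement.
verdict: equivalent


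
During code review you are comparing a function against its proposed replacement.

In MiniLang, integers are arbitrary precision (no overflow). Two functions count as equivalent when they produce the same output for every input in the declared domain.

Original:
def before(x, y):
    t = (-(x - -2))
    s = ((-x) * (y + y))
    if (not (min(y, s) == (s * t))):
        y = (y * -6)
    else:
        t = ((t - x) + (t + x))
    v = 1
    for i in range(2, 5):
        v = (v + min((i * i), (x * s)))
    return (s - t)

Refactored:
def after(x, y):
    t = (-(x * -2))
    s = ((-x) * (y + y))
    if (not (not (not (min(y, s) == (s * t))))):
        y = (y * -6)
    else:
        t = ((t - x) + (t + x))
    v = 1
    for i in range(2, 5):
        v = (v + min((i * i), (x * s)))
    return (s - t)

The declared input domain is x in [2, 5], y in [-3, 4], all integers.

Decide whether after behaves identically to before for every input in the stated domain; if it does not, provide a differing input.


The rewrite breaks on x=2, y=-3, where the results are 16 and 8.
before: t := -4 | s := 12 | (not (min(y, s) == (s * t))): true | y := 18 | v := 1 | iter i=2: | v := 5 | iter i=3: | v := 14 | iter i=4: | v := 30 | result 16
after: t := 4 | s := 12 | (not (not (not (min(y, s) == (s * t))))): true | y := 18 | v := 1 | iter i=2: | v := 5 | iter i=3: | v := 14 | iter i=4: | v := 30 | result 8
verdict: not equivalent; witness: x=2, y=-3


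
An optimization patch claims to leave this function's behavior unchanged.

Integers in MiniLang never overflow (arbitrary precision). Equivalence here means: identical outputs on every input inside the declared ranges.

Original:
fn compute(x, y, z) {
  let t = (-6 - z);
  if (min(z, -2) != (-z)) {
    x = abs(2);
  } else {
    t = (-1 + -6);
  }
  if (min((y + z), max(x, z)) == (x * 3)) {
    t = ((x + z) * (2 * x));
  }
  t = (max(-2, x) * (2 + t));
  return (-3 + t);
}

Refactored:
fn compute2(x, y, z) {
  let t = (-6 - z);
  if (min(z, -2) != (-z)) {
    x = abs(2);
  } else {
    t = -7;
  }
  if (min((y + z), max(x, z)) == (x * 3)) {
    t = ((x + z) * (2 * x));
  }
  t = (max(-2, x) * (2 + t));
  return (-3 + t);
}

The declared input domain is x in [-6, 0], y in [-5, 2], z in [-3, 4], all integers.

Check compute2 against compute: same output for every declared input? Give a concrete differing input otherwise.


Equivalent — the differences include constant usage differs, arithmetic usage differs, yet no declared input distinguishes the two.
Spot check at x=-5, y=-4, z=2 — compute: t=-8, then (min(z, -2) != (-z)) is false, then t=-7, then (min((y + z), max(x, z)) == (x * 3)) is false, then t=10, then returns 7. compute2: t=-8, then (min(z, -2) != (-z)) is false, then t=-7, then (min((y + z), max(x, z)) == (x * 3)) is false, then t=10, then returns 7. Both give 7.
Every one of the 448 inputs gives matching results.
verdict: equivalent


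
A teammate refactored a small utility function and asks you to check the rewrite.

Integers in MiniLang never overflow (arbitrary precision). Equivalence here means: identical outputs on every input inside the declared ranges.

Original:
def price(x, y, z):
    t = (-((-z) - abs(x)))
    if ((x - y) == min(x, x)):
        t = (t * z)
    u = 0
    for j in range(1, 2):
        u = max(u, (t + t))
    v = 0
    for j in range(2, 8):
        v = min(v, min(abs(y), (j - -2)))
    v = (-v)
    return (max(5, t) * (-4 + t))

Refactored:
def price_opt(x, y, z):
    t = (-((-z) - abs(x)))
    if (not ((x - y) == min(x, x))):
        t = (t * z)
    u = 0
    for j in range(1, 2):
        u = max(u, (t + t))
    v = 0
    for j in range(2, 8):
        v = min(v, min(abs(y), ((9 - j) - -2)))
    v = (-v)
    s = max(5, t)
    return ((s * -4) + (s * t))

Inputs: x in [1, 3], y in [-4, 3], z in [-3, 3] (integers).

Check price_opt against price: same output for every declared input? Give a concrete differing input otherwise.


Run the pair on x=1, y=-4, z=-3.
price: t becomes -2; next ((x - y) == min(x, x)) evaluates to false; next u becomes 0; next at j=1:; next u becomes 0; next v becomes 0; next at j=2:; next v becomes 0; next at j=3:; next v becomes 0; next at j=4:; next v becomes 0; next at j=5:; next v becomes 0; next at j=6:; next v becomes 0; next at j=7:; next v becomes 0; next v becomes 0; next final value -30
price_opt: t becomes -2; next (not ((x - y) == min(x, x))) evaluates to true; next t becomes 6; next u becomes 0; next at j=1:; next u becomes 12; next v becomes 0; next at j=2:; next v becomes 0; next at j=3:; next v becomes 0; next at j=4:; next v becomes 0; next at j=5:; next v becomes 0; next at j=6:; next v becomes 0; next at j=7:; next v becomes 0; next v becomes 0; next s becomes 6; next final value 12
-30 against 12: the behavior changed.
verdict: not equivalent; witness: x=1, y=-4, z=-3


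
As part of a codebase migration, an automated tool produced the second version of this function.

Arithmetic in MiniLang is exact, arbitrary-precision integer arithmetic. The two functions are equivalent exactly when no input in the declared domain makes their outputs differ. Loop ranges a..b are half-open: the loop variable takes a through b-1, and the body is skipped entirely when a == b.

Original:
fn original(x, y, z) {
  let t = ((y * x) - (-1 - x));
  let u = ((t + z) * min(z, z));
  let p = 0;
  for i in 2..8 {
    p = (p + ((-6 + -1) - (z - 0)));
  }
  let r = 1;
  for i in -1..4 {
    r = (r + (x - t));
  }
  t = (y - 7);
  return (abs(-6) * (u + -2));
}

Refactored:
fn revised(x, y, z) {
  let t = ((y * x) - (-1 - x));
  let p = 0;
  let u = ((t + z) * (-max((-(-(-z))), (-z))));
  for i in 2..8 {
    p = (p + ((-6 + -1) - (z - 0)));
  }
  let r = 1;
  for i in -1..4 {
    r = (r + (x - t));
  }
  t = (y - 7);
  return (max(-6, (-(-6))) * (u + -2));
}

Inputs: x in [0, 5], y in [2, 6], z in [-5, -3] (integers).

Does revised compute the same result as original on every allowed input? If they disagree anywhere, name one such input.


Differences: min/max/abs usage differs; and constant usage differs — yet all 90 inputs agree.
verdict: equivalent


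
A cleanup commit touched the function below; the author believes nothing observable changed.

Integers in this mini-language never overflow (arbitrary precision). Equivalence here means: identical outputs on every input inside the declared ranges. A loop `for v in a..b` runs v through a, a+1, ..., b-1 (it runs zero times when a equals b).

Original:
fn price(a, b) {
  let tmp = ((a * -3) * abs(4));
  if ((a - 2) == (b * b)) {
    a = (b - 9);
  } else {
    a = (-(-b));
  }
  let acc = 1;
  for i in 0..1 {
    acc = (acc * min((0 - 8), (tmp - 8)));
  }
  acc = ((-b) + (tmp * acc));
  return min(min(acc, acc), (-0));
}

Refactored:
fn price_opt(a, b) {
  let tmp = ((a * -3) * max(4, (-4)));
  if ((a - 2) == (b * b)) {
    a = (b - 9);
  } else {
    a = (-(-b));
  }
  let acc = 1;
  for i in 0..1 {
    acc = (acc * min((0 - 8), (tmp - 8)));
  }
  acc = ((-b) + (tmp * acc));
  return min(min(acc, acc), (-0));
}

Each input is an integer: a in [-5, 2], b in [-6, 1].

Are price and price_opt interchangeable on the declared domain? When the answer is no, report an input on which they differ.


Behavior is preserved: although constant usage differs, min/max/abs usage differs, the outputs never diverge.
Spot check at a=1, b=-2 — price: tmp=-12, then ((a - 2) == (b * b)) is false, then a=-2, then acc=1, then (i=0), then acc=-20, then acc=242, then returns 0. price_opt: tmp=-12, then ((a - 2) == (b * b)) is false, then a=-2, then acc=1, then (i=0), then acc=-20, then acc=242, then returns 0. Both give 0.
Sweeping the whole domain (64 inputs) finds no disagreement.
verdict: equivalent
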